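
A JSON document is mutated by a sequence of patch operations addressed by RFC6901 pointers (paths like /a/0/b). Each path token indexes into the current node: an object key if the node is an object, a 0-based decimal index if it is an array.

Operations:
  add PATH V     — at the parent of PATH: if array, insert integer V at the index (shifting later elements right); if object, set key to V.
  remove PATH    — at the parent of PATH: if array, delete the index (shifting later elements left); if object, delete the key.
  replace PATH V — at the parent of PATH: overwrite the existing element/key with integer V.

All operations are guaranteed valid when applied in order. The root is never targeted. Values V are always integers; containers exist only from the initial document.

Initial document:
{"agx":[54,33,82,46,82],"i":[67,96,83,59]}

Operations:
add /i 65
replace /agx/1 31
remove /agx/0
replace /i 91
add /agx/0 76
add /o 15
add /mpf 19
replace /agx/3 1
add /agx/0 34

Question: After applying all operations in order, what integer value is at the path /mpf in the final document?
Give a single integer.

After op 1 (add /i 65): {"agx":[54,33,82,46,82],"i":65}
After op 2 (replace /agx/1 31): {"agx":[54,31,82,46,82],"i":65}
After op 3 (remove /agx/0): {"agx":[31,82,46,82],"i":65}
After op 4 (replace /i 91): {"agx":[31,82,46,82],"i":91}
After op 5 (add /agx/0 76): {"agx":[76,31,82,46,82],"i":91}
After op 6 (add /o 15): {"agx":[76,31,82,46,82],"i":91,"o":15}
After op 7 (add /mpf 19): {"agx":[76,31,82,46,82],"i":91,"mpf":19,"o":15}
After op 8 (replace /agx/3 1): {"agx":[76,31,82,1,82],"i":91,"mpf":19,"o":15}
After op 9 (add /agx/0 34): {"agx":[34,76,31,82,1,82],"i":91,"mpf":19,"o":15}
Value at /mpf: 19

Answer: 19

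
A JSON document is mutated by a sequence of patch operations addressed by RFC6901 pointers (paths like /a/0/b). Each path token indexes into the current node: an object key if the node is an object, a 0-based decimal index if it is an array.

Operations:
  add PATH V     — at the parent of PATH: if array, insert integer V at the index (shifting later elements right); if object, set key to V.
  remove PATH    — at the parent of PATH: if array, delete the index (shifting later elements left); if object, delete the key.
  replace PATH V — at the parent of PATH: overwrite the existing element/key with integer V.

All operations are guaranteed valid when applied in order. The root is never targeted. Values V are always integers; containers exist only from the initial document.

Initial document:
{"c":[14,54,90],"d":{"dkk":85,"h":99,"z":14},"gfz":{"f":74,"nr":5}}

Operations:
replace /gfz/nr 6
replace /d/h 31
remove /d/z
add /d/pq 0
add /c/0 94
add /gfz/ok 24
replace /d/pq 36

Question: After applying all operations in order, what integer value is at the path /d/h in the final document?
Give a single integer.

After op 1 (replace /gfz/nr 6): {"c":[14,54,90],"d":{"dkk":85,"h":99,"z":14},"gfz":{"f":74,"nr":6}}
After op 2 (replace /d/h 31): {"c":[14,54,90],"d":{"dkk":85,"h":31,"z":14},"gfz":{"f":74,"nr":6}}
After op 3 (remove /d/z): {"c":[14,54,90],"d":{"dkk":85,"h":31},"gfz":{"f":74,"nr":6}}
After op 4 (add /d/pq 0): {"c":[14,54,90],"d":{"dkk":85,"h":31,"pq":0},"gfz":{"f":74,"nr":6}}
After op 5 (add /c/0 94): {"c":[94,14,54,90],"d":{"dkk":85,"h":31,"pq":0},"gfz":{"f":74,"nr":6}}
After op 6 (add /gfz/ok 24): {"c":[94,14,54,90],"d":{"dkk":85,"h":31,"pq":0},"gfz":{"f":74,"nr":6,"ok":24}}
After op 7 (replace /d/pq 36): {"c":[94,14,54,90],"d":{"dkk":85,"h":31,"pq":36},"gfz":{"f":74,"nr":6,"ok":24}}
Value at /d/h: 31

Answer: 31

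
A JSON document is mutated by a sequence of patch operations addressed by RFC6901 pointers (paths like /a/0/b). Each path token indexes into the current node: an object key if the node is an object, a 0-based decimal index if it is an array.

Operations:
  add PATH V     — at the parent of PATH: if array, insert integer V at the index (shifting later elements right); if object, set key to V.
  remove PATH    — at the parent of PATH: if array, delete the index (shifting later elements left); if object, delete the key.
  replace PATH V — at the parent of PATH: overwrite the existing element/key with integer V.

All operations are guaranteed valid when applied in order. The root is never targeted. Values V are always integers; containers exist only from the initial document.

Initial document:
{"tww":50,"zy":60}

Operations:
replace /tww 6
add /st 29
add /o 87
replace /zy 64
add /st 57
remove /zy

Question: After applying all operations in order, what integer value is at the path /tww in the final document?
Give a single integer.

Answer: 6

Derivation:
After op 1 (replace /tww 6): {"tww":6,"zy":60}
After op 2 (add /st 29): {"st":29,"tww":6,"zy":60}
After op 3 (add /o 87): {"o":87,"st":29,"tww":6,"zy":60}
After op 4 (replace /zy 64): {"o":87,"st":29,"tww":6,"zy":64}
After op 5 (add /st 57): {"o":87,"st":57,"tww":6,"zy":64}
After op 6 (remove /zy): {"o":87,"st":57,"tww":6}
Value at /tww: 6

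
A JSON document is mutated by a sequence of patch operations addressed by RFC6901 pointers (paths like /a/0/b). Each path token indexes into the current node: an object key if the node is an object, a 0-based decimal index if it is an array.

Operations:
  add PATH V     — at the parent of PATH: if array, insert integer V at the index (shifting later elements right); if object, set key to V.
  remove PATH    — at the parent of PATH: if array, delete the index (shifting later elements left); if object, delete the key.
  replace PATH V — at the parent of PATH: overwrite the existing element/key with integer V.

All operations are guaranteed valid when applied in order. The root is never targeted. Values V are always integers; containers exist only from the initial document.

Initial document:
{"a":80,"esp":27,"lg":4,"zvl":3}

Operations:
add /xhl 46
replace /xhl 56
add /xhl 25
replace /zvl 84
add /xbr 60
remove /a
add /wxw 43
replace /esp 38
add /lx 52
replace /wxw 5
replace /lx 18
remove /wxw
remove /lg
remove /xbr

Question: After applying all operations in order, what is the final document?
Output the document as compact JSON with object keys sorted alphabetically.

After op 1 (add /xhl 46): {"a":80,"esp":27,"lg":4,"xhl":46,"zvl":3}
After op 2 (replace /xhl 56): {"a":80,"esp":27,"lg":4,"xhl":56,"zvl":3}
After op 3 (add /xhl 25): {"a":80,"esp":27,"lg":4,"xhl":25,"zvl":3}
After op 4 (replace /zvl 84): {"a":80,"esp":27,"lg":4,"xhl":25,"zvl":84}
After op 5 (add /xbr 60): {"a":80,"esp":27,"lg":4,"xbr":60,"xhl":25,"zvl":84}
After op 6 (remove /a): {"esp":27,"lg":4,"xbr":60,"xhl":25,"zvl":84}
After op 7 (add /wxw 43): {"esp":27,"lg":4,"wxw":43,"xbr":60,"xhl":25,"zvl":84}
After op 8 (replace /esp 38): {"esp":38,"lg":4,"wxw":43,"xbr":60,"xhl":25,"zvl":84}
After op 9 (add /lx 52): {"esp":38,"lg":4,"lx":52,"wxw":43,"xbr":60,"xhl":25,"zvl":84}
After op 10 (replace /wxw 5): {"esp":38,"lg":4,"lx":52,"wxw":5,"xbr":60,"xhl":25,"zvl":84}
After op 11 (replace /lx 18): {"esp":38,"lg":4,"lx":18,"wxw":5,"xbr":60,"xhl":25,"zvl":84}
After op 12 (remove /wxw): {"esp":38,"lg":4,"lx":18,"xbr":60,"xhl":25,"zvl":84}
After op 13 (remove /lg): {"esp":38,"lx":18,"xbr":60,"xhl":25,"zvl":84}
After op 14 (remove /xbr): {"esp":38,"lx":18,"xhl":25,"zvl":84}

Answer: {"esp":38,"lx":18,"xhl":25,"zvl":84}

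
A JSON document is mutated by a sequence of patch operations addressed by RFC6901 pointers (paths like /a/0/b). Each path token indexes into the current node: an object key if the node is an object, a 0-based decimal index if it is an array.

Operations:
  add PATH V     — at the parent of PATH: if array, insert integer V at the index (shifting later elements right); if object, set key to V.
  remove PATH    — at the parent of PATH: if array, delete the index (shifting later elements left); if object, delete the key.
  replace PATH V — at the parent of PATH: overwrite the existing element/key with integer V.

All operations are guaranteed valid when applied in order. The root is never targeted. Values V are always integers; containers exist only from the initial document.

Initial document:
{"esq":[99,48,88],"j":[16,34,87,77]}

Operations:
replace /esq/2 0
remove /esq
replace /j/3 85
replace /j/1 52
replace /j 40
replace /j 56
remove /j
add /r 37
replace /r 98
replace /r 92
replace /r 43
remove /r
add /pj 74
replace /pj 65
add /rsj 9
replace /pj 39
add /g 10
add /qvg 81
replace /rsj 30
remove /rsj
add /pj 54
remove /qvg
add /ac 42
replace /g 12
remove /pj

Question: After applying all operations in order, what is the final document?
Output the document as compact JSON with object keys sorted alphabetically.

After op 1 (replace /esq/2 0): {"esq":[99,48,0],"j":[16,34,87,77]}
After op 2 (remove /esq): {"j":[16,34,87,77]}
After op 3 (replace /j/3 85): {"j":[16,34,87,85]}
After op 4 (replace /j/1 52): {"j":[16,52,87,85]}
After op 5 (replace /j 40): {"j":40}
After op 6 (replace /j 56): {"j":56}
After op 7 (remove /j): {}
After op 8 (add /r 37): {"r":37}
After op 9 (replace /r 98): {"r":98}
After op 10 (replace /r 92): {"r":92}
After op 11 (replace /r 43): {"r":43}
After op 12 (remove /r): {}
After op 13 (add /pj 74): {"pj":74}
After op 14 (replace /pj 65): {"pj":65}
After op 15 (add /rsj 9): {"pj":65,"rsj":9}
After op 16 (replace /pj 39): {"pj":39,"rsj":9}
After op 17 (add /g 10): {"g":10,"pj":39,"rsj":9}
After op 18 (add /qvg 81): {"g":10,"pj":39,"qvg":81,"rsj":9}
After op 19 (replace /rsj 30): {"g":10,"pj":39,"qvg":81,"rsj":30}
After op 20 (remove /rsj): {"g":10,"pj":39,"qvg":81}
After op 21 (add /pj 54): {"g":10,"pj":54,"qvg":81}
After op 22 (remove /qvg): {"g":10,"pj":54}
After op 23 (add /ac 42): {"ac":42,"g":10,"pj":54}
After op 24 (replace /g 12): {"ac":42,"g":12,"pj":54}
After op 25 (remove /pj): {"ac":42,"g":12}

Answer: {"ac":42,"g":12}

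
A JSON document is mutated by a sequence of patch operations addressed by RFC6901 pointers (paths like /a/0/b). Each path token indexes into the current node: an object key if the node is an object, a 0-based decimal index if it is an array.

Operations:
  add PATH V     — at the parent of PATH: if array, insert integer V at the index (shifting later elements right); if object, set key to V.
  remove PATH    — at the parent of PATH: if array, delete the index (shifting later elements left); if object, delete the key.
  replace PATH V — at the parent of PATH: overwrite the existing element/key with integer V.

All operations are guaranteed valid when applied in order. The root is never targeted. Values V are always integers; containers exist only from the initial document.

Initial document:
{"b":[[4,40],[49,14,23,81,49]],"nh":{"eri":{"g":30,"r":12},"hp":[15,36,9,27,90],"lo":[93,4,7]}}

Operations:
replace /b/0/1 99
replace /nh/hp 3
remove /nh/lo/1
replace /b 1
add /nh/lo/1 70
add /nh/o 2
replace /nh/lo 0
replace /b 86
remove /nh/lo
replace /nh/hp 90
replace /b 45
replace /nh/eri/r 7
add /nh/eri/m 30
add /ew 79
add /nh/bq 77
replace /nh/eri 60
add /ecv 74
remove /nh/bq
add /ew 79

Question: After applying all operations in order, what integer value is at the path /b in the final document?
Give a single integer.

After op 1 (replace /b/0/1 99): {"b":[[4,99],[49,14,23,81,49]],"nh":{"eri":{"g":30,"r":12},"hp":[15,36,9,27,90],"lo":[93,4,7]}}
After op 2 (replace /nh/hp 3): {"b":[[4,99],[49,14,23,81,49]],"nh":{"eri":{"g":30,"r":12},"hp":3,"lo":[93,4,7]}}
After op 3 (remove /nh/lo/1): {"b":[[4,99],[49,14,23,81,49]],"nh":{"eri":{"g":30,"r":12},"hp":3,"lo":[93,7]}}
After op 4 (replace /b 1): {"b":1,"nh":{"eri":{"g":30,"r":12},"hp":3,"lo":[93,7]}}
After op 5 (add /nh/lo/1 70): {"b":1,"nh":{"eri":{"g":30,"r":12},"hp":3,"lo":[93,70,7]}}
After op 6 (add /nh/o 2): {"b":1,"nh":{"eri":{"g":30,"r":12},"hp":3,"lo":[93,70,7],"o":2}}
After op 7 (replace /nh/lo 0): {"b":1,"nh":{"eri":{"g":30,"r":12},"hp":3,"lo":0,"o":2}}
After op 8 (replace /b 86): {"b":86,"nh":{"eri":{"g":30,"r":12},"hp":3,"lo":0,"o":2}}
After op 9 (remove /nh/lo): {"b":86,"nh":{"eri":{"g":30,"r":12},"hp":3,"o":2}}
After op 10 (replace /nh/hp 90): {"b":86,"nh":{"eri":{"g":30,"r":12},"hp":90,"o":2}}
After op 11 (replace /b 45): {"b":45,"nh":{"eri":{"g":30,"r":12},"hp":90,"o":2}}
After op 12 (replace /nh/eri/r 7): {"b":45,"nh":{"eri":{"g":30,"r":7},"hp":90,"o":2}}
After op 13 (add /nh/eri/m 30): {"b":45,"nh":{"eri":{"g":30,"m":30,"r":7},"hp":90,"o":2}}
After op 14 (add /ew 79): {"b":45,"ew":79,"nh":{"eri":{"g":30,"m":30,"r":7},"hp":90,"o":2}}
After op 15 (add /nh/bq 77): {"b":45,"ew":79,"nh":{"bq":77,"eri":{"g":30,"m":30,"r":7},"hp":90,"o":2}}
After op 16 (replace /nh/eri 60): {"b":45,"ew":79,"nh":{"bq":77,"eri":60,"hp":90,"o":2}}
After op 17 (add /ecv 74): {"b":45,"ecv":74,"ew":79,"nh":{"bq":77,"eri":60,"hp":90,"o":2}}
After op 18 (remove /nh/bq): {"b":45,"ecv":74,"ew":79,"nh":{"eri":60,"hp":90,"o":2}}
After op 19 (add /ew 79): {"b":45,"ecv":74,"ew":79,"nh":{"eri":60,"hp":90,"o":2}}
Value at /b: 45

Answer: 45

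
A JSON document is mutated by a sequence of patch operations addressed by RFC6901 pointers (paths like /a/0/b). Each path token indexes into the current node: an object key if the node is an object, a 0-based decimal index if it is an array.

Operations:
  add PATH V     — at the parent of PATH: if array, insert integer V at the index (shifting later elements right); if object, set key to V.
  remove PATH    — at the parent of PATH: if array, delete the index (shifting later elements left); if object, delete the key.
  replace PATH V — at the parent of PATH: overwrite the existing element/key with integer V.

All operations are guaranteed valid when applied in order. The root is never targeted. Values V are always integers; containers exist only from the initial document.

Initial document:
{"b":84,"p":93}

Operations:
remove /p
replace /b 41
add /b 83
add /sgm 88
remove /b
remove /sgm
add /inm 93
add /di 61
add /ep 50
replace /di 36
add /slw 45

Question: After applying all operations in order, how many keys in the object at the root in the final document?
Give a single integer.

Answer: 4

Derivation:
After op 1 (remove /p): {"b":84}
After op 2 (replace /b 41): {"b":41}
After op 3 (add /b 83): {"b":83}
After op 4 (add /sgm 88): {"b":83,"sgm":88}
After op 5 (remove /b): {"sgm":88}
After op 6 (remove /sgm): {}
After op 7 (add /inm 93): {"inm":93}
After op 8 (add /di 61): {"di":61,"inm":93}
After op 9 (add /ep 50): {"di":61,"ep":50,"inm":93}
After op 10 (replace /di 36): {"di":36,"ep":50,"inm":93}
After op 11 (add /slw 45): {"di":36,"ep":50,"inm":93,"slw":45}
Size at the root: 4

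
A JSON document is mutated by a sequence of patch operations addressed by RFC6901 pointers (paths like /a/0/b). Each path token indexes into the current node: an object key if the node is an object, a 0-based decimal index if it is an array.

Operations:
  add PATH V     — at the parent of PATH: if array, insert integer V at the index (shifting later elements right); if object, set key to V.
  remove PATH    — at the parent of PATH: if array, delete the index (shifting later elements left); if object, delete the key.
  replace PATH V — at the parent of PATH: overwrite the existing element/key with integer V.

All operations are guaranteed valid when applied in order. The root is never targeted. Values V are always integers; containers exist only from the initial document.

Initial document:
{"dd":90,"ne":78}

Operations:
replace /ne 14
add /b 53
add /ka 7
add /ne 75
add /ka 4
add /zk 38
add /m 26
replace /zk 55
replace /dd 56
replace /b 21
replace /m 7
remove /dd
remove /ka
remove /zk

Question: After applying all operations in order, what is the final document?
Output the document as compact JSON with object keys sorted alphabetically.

Answer: {"b":21,"m":7,"ne":75}

Derivation:
After op 1 (replace /ne 14): {"dd":90,"ne":14}
After op 2 (add /b 53): {"b":53,"dd":90,"ne":14}
After op 3 (add /ka 7): {"b":53,"dd":90,"ka":7,"ne":14}
After op 4 (add /ne 75): {"b":53,"dd":90,"ka":7,"ne":75}
After op 5 (add /ka 4): {"b":53,"dd":90,"ka":4,"ne":75}
After op 6 (add /zk 38): {"b":53,"dd":90,"ka":4,"ne":75,"zk":38}
After op 7 (add /m 26): {"b":53,"dd":90,"ka":4,"m":26,"ne":75,"zk":38}
After op 8 (replace /zk 55): {"b":53,"dd":90,"ka":4,"m":26,"ne":75,"zk":55}
After op 9 (replace /dd 56): {"b":53,"dd":56,"ka":4,"m":26,"ne":75,"zk":55}
After op 10 (replace /b 21): {"b":21,"dd":56,"ka":4,"m":26,"ne":75,"zk":55}
After op 11 (replace /m 7): {"b":21,"dd":56,"ka":4,"m":7,"ne":75,"zk":55}
After op 12 (remove /dd): {"b":21,"ka":4,"m":7,"ne":75,"zk":55}
After op 13 (remove /ka): {"b":21,"m":7,"ne":75,"zk":55}
After op 14 (remove /zk): {"b":21,"m":7,"ne":75}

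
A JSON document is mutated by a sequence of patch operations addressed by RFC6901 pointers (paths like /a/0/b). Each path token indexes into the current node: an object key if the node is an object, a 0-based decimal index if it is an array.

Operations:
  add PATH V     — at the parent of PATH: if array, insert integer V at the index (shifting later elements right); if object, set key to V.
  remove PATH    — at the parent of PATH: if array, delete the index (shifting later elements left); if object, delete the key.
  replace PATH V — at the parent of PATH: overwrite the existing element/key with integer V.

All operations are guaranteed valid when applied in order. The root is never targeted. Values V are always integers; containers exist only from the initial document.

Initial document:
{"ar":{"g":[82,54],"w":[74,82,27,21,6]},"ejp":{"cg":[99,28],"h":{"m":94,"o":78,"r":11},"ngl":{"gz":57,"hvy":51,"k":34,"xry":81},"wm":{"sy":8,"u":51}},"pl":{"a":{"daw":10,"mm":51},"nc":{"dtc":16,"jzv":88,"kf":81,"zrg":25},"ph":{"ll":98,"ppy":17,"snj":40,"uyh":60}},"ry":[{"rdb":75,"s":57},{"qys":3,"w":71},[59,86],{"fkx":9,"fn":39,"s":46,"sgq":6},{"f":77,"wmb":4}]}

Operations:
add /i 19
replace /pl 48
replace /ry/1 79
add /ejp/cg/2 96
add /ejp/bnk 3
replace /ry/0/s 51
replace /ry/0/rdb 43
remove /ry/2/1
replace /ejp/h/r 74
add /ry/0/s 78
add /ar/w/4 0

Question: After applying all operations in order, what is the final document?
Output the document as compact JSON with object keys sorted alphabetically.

After op 1 (add /i 19): {"ar":{"g":[82,54],"w":[74,82,27,21,6]},"ejp":{"cg":[99,28],"h":{"m":94,"o":78,"r":11},"ngl":{"gz":57,"hvy":51,"k":34,"xry":81},"wm":{"sy":8,"u":51}},"i":19,"pl":{"a":{"daw":10,"mm":51},"nc":{"dtc":16,"jzv":88,"kf":81,"zrg":25},"ph":{"ll":98,"ppy":17,"snj":40,"uyh":60}},"ry":[{"rdb":75,"s":57},{"qys":3,"w":71},[59,86],{"fkx":9,"fn":39,"s":46,"sgq":6},{"f":77,"wmb":4}]}
After op 2 (replace /pl 48): {"ar":{"g":[82,54],"w":[74,82,27,21,6]},"ejp":{"cg":[99,28],"h":{"m":94,"o":78,"r":11},"ngl":{"gz":57,"hvy":51,"k":34,"xry":81},"wm":{"sy":8,"u":51}},"i":19,"pl":48,"ry":[{"rdb":75,"s":57},{"qys":3,"w":71},[59,86],{"fkx":9,"fn":39,"s":46,"sgq":6},{"f":77,"wmb":4}]}
After op 3 (replace /ry/1 79): {"ar":{"g":[82,54],"w":[74,82,27,21,6]},"ejp":{"cg":[99,28],"h":{"m":94,"o":78,"r":11},"ngl":{"gz":57,"hvy":51,"k":34,"xry":81},"wm":{"sy":8,"u":51}},"i":19,"pl":48,"ry":[{"rdb":75,"s":57},79,[59,86],{"fkx":9,"fn":39,"s":46,"sgq":6},{"f":77,"wmb":4}]}
After op 4 (add /ejp/cg/2 96): {"ar":{"g":[82,54],"w":[74,82,27,21,6]},"ejp":{"cg":[99,28,96],"h":{"m":94,"o":78,"r":11},"ngl":{"gz":57,"hvy":51,"k":34,"xry":81},"wm":{"sy":8,"u":51}},"i":19,"pl":48,"ry":[{"rdb":75,"s":57},79,[59,86],{"fkx":9,"fn":39,"s":46,"sgq":6},{"f":77,"wmb":4}]}
After op 5 (add /ejp/bnk 3): {"ar":{"g":[82,54],"w":[74,82,27,21,6]},"ejp":{"bnk":3,"cg":[99,28,96],"h":{"m":94,"o":78,"r":11},"ngl":{"gz":57,"hvy":51,"k":34,"xry":81},"wm":{"sy":8,"u":51}},"i":19,"pl":48,"ry":[{"rdb":75,"s":57},79,[59,86],{"fkx":9,"fn":39,"s":46,"sgq":6},{"f":77,"wmb":4}]}
After op 6 (replace /ry/0/s 51): {"ar":{"g":[82,54],"w":[74,82,27,21,6]},"ejp":{"bnk":3,"cg":[99,28,96],"h":{"m":94,"o":78,"r":11},"ngl":{"gz":57,"hvy":51,"k":34,"xry":81},"wm":{"sy":8,"u":51}},"i":19,"pl":48,"ry":[{"rdb":75,"s":51},79,[59,86],{"fkx":9,"fn":39,"s":46,"sgq":6},{"f":77,"wmb":4}]}
After op 7 (replace /ry/0/rdb 43): {"ar":{"g":[82,54],"w":[74,82,27,21,6]},"ejp":{"bnk":3,"cg":[99,28,96],"h":{"m":94,"o":78,"r":11},"ngl":{"gz":57,"hvy":51,"k":34,"xry":81},"wm":{"sy":8,"u":51}},"i":19,"pl":48,"ry":[{"rdb":43,"s":51},79,[59,86],{"fkx":9,"fn":39,"s":46,"sgq":6},{"f":77,"wmb":4}]}
After op 8 (remove /ry/2/1): {"ar":{"g":[82,54],"w":[74,82,27,21,6]},"ejp":{"bnk":3,"cg":[99,28,96],"h":{"m":94,"o":78,"r":11},"ngl":{"gz":57,"hvy":51,"k":34,"xry":81},"wm":{"sy":8,"u":51}},"i":19,"pl":48,"ry":[{"rdb":43,"s":51},79,[59],{"fkx":9,"fn":39,"s":46,"sgq":6},{"f":77,"wmb":4}]}
After op 9 (replace /ejp/h/r 74): {"ar":{"g":[82,54],"w":[74,82,27,21,6]},"ejp":{"bnk":3,"cg":[99,28,96],"h":{"m":94,"o":78,"r":74},"ngl":{"gz":57,"hvy":51,"k":34,"xry":81},"wm":{"sy":8,"u":51}},"i":19,"pl":48,"ry":[{"rdb":43,"s":51},79,[59],{"fkx":9,"fn":39,"s":46,"sgq":6},{"f":77,"wmb":4}]}
After op 10 (add /ry/0/s 78): {"ar":{"g":[82,54],"w":[74,82,27,21,6]},"ejp":{"bnk":3,"cg":[99,28,96],"h":{"m":94,"o":78,"r":74},"ngl":{"gz":57,"hvy":51,"k":34,"xry":81},"wm":{"sy":8,"u":51}},"i":19,"pl":48,"ry":[{"rdb":43,"s":78},79,[59],{"fkx":9,"fn":39,"s":46,"sgq":6},{"f":77,"wmb":4}]}
After op 11 (add /ar/w/4 0): {"ar":{"g":[82,54],"w":[74,82,27,21,0,6]},"ejp":{"bnk":3,"cg":[99,28,96],"h":{"m":94,"o":78,"r":74},"ngl":{"gz":57,"hvy":51,"k":34,"xry":81},"wm":{"sy":8,"u":51}},"i":19,"pl":48,"ry":[{"rdb":43,"s":78},79,[59],{"fkx":9,"fn":39,"s":46,"sgq":6},{"f":77,"wmb":4}]}

Answer: {"ar":{"g":[82,54],"w":[74,82,27,21,0,6]},"ejp":{"bnk":3,"cg":[99,28,96],"h":{"m":94,"o":78,"r":74},"ngl":{"gz":57,"hvy":51,"k":34,"xry":81},"wm":{"sy":8,"u":51}},"i":19,"pl":48,"ry":[{"rdb":43,"s":78},79,[59],{"fkx":9,"fn":39,"s":46,"sgq":6},{"f":77,"wmb":4}]}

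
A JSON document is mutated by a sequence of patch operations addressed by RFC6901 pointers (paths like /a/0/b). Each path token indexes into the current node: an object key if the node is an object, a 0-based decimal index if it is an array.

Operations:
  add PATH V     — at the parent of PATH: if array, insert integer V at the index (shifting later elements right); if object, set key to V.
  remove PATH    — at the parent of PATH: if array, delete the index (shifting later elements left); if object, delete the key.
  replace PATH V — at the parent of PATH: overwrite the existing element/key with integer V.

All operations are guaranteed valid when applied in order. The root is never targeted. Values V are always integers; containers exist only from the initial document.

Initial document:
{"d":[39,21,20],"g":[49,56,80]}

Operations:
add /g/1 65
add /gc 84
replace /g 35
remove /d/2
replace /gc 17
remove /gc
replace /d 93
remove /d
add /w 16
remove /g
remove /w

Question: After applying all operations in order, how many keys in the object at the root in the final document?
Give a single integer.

After op 1 (add /g/1 65): {"d":[39,21,20],"g":[49,65,56,80]}
After op 2 (add /gc 84): {"d":[39,21,20],"g":[49,65,56,80],"gc":84}
After op 3 (replace /g 35): {"d":[39,21,20],"g":35,"gc":84}
After op 4 (remove /d/2): {"d":[39,21],"g":35,"gc":84}
After op 5 (replace /gc 17): {"d":[39,21],"g":35,"gc":17}
After op 6 (remove /gc): {"d":[39,21],"g":35}
After op 7 (replace /d 93): {"d":93,"g":35}
After op 8 (remove /d): {"g":35}
After op 9 (add /w 16): {"g":35,"w":16}
After op 10 (remove /g): {"w":16}
After op 11 (remove /w): {}
Size at the root: 0

Answer: 0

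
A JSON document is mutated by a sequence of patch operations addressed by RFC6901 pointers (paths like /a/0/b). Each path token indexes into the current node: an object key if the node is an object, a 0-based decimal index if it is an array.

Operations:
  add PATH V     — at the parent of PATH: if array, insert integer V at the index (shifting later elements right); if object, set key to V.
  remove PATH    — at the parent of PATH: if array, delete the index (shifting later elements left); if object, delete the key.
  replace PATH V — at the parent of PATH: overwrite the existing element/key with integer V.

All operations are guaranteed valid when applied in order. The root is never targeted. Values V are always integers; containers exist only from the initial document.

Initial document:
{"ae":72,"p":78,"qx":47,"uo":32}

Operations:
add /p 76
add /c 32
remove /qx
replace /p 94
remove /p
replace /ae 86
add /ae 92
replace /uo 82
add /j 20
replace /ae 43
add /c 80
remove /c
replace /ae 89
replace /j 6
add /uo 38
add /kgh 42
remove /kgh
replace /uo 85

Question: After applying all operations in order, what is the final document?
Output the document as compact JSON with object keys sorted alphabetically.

After op 1 (add /p 76): {"ae":72,"p":76,"qx":47,"uo":32}
After op 2 (add /c 32): {"ae":72,"c":32,"p":76,"qx":47,"uo":32}
After op 3 (remove /qx): {"ae":72,"c":32,"p":76,"uo":32}
After op 4 (replace /p 94): {"ae":72,"c":32,"p":94,"uo":32}
After op 5 (remove /p): {"ae":72,"c":32,"uo":32}
After op 6 (replace /ae 86): {"ae":86,"c":32,"uo":32}
After op 7 (add /ae 92): {"ae":92,"c":32,"uo":32}
After op 8 (replace /uo 82): {"ae":92,"c":32,"uo":82}
After op 9 (add /j 20): {"ae":92,"c":32,"j":20,"uo":82}
After op 10 (replace /ae 43): {"ae":43,"c":32,"j":20,"uo":82}
After op 11 (add /c 80): {"ae":43,"c":80,"j":20,"uo":82}
After op 12 (remove /c): {"ae":43,"j":20,"uo":82}
After op 13 (replace /ae 89): {"ae":89,"j":20,"uo":82}
After op 14 (replace /j 6): {"ae":89,"j":6,"uo":82}
After op 15 (add /uo 38): {"ae":89,"j":6,"uo":38}
After op 16 (add /kgh 42): {"ae":89,"j":6,"kgh":42,"uo":38}
After op 17 (remove /kgh): {"ae":89,"j":6,"uo":38}
After op 18 (replace /uo 85): {"ae":89,"j":6,"uo":85}

Answer: {"ae":89,"j":6,"uo":85}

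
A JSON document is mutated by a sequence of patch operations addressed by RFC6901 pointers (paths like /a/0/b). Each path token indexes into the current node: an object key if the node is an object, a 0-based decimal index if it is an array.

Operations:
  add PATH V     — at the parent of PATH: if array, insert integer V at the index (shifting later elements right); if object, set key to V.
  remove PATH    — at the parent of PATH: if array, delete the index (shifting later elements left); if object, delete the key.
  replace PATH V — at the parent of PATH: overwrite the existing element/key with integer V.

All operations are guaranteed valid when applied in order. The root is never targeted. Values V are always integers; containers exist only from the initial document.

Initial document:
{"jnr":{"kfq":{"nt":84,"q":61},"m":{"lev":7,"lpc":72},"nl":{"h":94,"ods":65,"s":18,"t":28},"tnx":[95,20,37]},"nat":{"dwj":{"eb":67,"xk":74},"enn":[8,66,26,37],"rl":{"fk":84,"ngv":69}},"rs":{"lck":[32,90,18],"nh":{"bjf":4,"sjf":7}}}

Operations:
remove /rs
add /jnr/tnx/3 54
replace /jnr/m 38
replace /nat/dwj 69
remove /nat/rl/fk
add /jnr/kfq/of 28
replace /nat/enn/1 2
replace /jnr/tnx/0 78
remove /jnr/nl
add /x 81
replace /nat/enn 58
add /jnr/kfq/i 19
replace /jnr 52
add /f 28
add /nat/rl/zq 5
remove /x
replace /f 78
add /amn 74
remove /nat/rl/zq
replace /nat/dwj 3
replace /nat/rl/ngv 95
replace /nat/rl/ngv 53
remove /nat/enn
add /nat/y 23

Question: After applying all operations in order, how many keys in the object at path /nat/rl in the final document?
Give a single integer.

After op 1 (remove /rs): {"jnr":{"kfq":{"nt":84,"q":61},"m":{"lev":7,"lpc":72},"nl":{"h":94,"ods":65,"s":18,"t":28},"tnx":[95,20,37]},"nat":{"dwj":{"eb":67,"xk":74},"enn":[8,66,26,37],"rl":{"fk":84,"ngv":69}}}
After op 2 (add /jnr/tnx/3 54): {"jnr":{"kfq":{"nt":84,"q":61},"m":{"lev":7,"lpc":72},"nl":{"h":94,"ods":65,"s":18,"t":28},"tnx":[95,20,37,54]},"nat":{"dwj":{"eb":67,"xk":74},"enn":[8,66,26,37],"rl":{"fk":84,"ngv":69}}}
After op 3 (replace /jnr/m 38): {"jnr":{"kfq":{"nt":84,"q":61},"m":38,"nl":{"h":94,"ods":65,"s":18,"t":28},"tnx":[95,20,37,54]},"nat":{"dwj":{"eb":67,"xk":74},"enn":[8,66,26,37],"rl":{"fk":84,"ngv":69}}}
After op 4 (replace /nat/dwj 69): {"jnr":{"kfq":{"nt":84,"q":61},"m":38,"nl":{"h":94,"ods":65,"s":18,"t":28},"tnx":[95,20,37,54]},"nat":{"dwj":69,"enn":[8,66,26,37],"rl":{"fk":84,"ngv":69}}}
After op 5 (remove /nat/rl/fk): {"jnr":{"kfq":{"nt":84,"q":61},"m":38,"nl":{"h":94,"ods":65,"s":18,"t":28},"tnx":[95,20,37,54]},"nat":{"dwj":69,"enn":[8,66,26,37],"rl":{"ngv":69}}}
After op 6 (add /jnr/kfq/of 28): {"jnr":{"kfq":{"nt":84,"of":28,"q":61},"m":38,"nl":{"h":94,"ods":65,"s":18,"t":28},"tnx":[95,20,37,54]},"nat":{"dwj":69,"enn":[8,66,26,37],"rl":{"ngv":69}}}
After op 7 (replace /nat/enn/1 2): {"jnr":{"kfq":{"nt":84,"of":28,"q":61},"m":38,"nl":{"h":94,"ods":65,"s":18,"t":28},"tnx":[95,20,37,54]},"nat":{"dwj":69,"enn":[8,2,26,37],"rl":{"ngv":69}}}
After op 8 (replace /jnr/tnx/0 78): {"jnr":{"kfq":{"nt":84,"of":28,"q":61},"m":38,"nl":{"h":94,"ods":65,"s":18,"t":28},"tnx":[78,20,37,54]},"nat":{"dwj":69,"enn":[8,2,26,37],"rl":{"ngv":69}}}
After op 9 (remove /jnr/nl): {"jnr":{"kfq":{"nt":84,"of":28,"q":61},"m":38,"tnx":[78,20,37,54]},"nat":{"dwj":69,"enn":[8,2,26,37],"rl":{"ngv":69}}}
After op 10 (add /x 81): {"jnr":{"kfq":{"nt":84,"of":28,"q":61},"m":38,"tnx":[78,20,37,54]},"nat":{"dwj":69,"enn":[8,2,26,37],"rl":{"ngv":69}},"x":81}
After op 11 (replace /nat/enn 58): {"jnr":{"kfq":{"nt":84,"of":28,"q":61},"m":38,"tnx":[78,20,37,54]},"nat":{"dwj":69,"enn":58,"rl":{"ngv":69}},"x":81}
After op 12 (add /jnr/kfq/i 19): {"jnr":{"kfq":{"i":19,"nt":84,"of":28,"q":61},"m":38,"tnx":[78,20,37,54]},"nat":{"dwj":69,"enn":58,"rl":{"ngv":69}},"x":81}
After op 13 (replace /jnr 52): {"jnr":52,"nat":{"dwj":69,"enn":58,"rl":{"ngv":69}},"x":81}
After op 14 (add /f 28): {"f":28,"jnr":52,"nat":{"dwj":69,"enn":58,"rl":{"ngv":69}},"x":81}
After op 15 (add /nat/rl/zq 5): {"f":28,"jnr":52,"nat":{"dwj":69,"enn":58,"rl":{"ngv":69,"zq":5}},"x":81}
After op 16 (remove /x): {"f":28,"jnr":52,"nat":{"dwj":69,"enn":58,"rl":{"ngv":69,"zq":5}}}
After op 17 (replace /f 78): {"f":78,"jnr":52,"nat":{"dwj":69,"enn":58,"rl":{"ngv":69,"zq":5}}}
After op 18 (add /amn 74): {"amn":74,"f":78,"jnr":52,"nat":{"dwj":69,"enn":58,"rl":{"ngv":69,"zq":5}}}
After op 19 (remove /nat/rl/zq): {"amn":74,"f":78,"jnr":52,"nat":{"dwj":69,"enn":58,"rl":{"ngv":69}}}
After op 20 (replace /nat/dwj 3): {"amn":74,"f":78,"jnr":52,"nat":{"dwj":3,"enn":58,"rl":{"ngv":69}}}
After op 21 (replace /nat/rl/ngv 95): {"amn":74,"f":78,"jnr":52,"nat":{"dwj":3,"enn":58,"rl":{"ngv":95}}}
After op 22 (replace /nat/rl/ngv 53): {"amn":74,"f":78,"jnr":52,"nat":{"dwj":3,"enn":58,"rl":{"ngv":53}}}
After op 23 (remove /nat/enn): {"amn":74,"f":78,"jnr":52,"nat":{"dwj":3,"rl":{"ngv":53}}}
After op 24 (add /nat/y 23): {"amn":74,"f":78,"jnr":52,"nat":{"dwj":3,"rl":{"ngv":53},"y":23}}
Size at path /nat/rl: 1

Answer: 1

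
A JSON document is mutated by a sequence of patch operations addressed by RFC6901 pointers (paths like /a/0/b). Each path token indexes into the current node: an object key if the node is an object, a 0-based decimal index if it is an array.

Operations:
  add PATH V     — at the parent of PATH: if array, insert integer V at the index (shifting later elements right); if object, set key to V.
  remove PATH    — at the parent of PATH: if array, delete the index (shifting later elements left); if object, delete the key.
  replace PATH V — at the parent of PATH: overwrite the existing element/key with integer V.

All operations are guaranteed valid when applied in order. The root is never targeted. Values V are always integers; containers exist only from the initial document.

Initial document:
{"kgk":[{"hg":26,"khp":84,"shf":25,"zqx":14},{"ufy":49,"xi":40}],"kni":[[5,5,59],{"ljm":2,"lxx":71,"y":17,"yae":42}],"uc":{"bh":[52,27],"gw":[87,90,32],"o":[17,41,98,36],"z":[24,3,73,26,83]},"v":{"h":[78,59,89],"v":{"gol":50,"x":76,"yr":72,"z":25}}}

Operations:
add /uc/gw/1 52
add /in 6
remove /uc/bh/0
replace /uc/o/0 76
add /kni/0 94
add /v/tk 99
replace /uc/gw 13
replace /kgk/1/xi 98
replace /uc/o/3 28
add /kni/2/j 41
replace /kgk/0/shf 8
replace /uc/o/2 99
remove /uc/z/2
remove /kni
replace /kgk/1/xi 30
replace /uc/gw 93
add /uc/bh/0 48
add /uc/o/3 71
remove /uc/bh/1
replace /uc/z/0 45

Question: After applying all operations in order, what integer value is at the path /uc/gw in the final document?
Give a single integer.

Answer: 93

Derivation:
After op 1 (add /uc/gw/1 52): {"kgk":[{"hg":26,"khp":84,"shf":25,"zqx":14},{"ufy":49,"xi":40}],"kni":[[5,5,59],{"ljm":2,"lxx":71,"y":17,"yae":42}],"uc":{"bh":[52,27],"gw":[87,52,90,32],"o":[17,41,98,36],"z":[24,3,73,26,83]},"v":{"h":[78,59,89],"v":{"gol":50,"x":76,"yr":72,"z":25}}}
After op 2 (add /in 6): {"in":6,"kgk":[{"hg":26,"khp":84,"shf":25,"zqx":14},{"ufy":49,"xi":40}],"kni":[[5,5,59],{"ljm":2,"lxx":71,"y":17,"yae":42}],"uc":{"bh":[52,27],"gw":[87,52,90,32],"o":[17,41,98,36],"z":[24,3,73,26,83]},"v":{"h":[78,59,89],"v":{"gol":50,"x":76,"yr":72,"z":25}}}
After op 3 (remove /uc/bh/0): {"in":6,"kgk":[{"hg":26,"khp":84,"shf":25,"zqx":14},{"ufy":49,"xi":40}],"kni":[[5,5,59],{"ljm":2,"lxx":71,"y":17,"yae":42}],"uc":{"bh":[27],"gw":[87,52,90,32],"o":[17,41,98,36],"z":[24,3,73,26,83]},"v":{"h":[78,59,89],"v":{"gol":50,"x":76,"yr":72,"z":25}}}
After op 4 (replace /uc/o/0 76): {"in":6,"kgk":[{"hg":26,"khp":84,"shf":25,"zqx":14},{"ufy":49,"xi":40}],"kni":[[5,5,59],{"ljm":2,"lxx":71,"y":17,"yae":42}],"uc":{"bh":[27],"gw":[87,52,90,32],"o":[76,41,98,36],"z":[24,3,73,26,83]},"v":{"h":[78,59,89],"v":{"gol":50,"x":76,"yr":72,"z":25}}}
After op 5 (add /kni/0 94): {"in":6,"kgk":[{"hg":26,"khp":84,"shf":25,"zqx":14},{"ufy":49,"xi":40}],"kni":[94,[5,5,59],{"ljm":2,"lxx":71,"y":17,"yae":42}],"uc":{"bh":[27],"gw":[87,52,90,32],"o":[76,41,98,36],"z":[24,3,73,26,83]},"v":{"h":[78,59,89],"v":{"gol":50,"x":76,"yr":72,"z":25}}}
After op 6 (add /v/tk 99): {"in":6,"kgk":[{"hg":26,"khp":84,"shf":25,"zqx":14},{"ufy":49,"xi":40}],"kni":[94,[5,5,59],{"ljm":2,"lxx":71,"y":17,"yae":42}],"uc":{"bh":[27],"gw":[87,52,90,32],"o":[76,41,98,36],"z":[24,3,73,26,83]},"v":{"h":[78,59,89],"tk":99,"v":{"gol":50,"x":76,"yr":72,"z":25}}}
After op 7 (replace /uc/gw 13): {"in":6,"kgk":[{"hg":26,"khp":84,"shf":25,"zqx":14},{"ufy":49,"xi":40}],"kni":[94,[5,5,59],{"ljm":2,"lxx":71,"y":17,"yae":42}],"uc":{"bh":[27],"gw":13,"o":[76,41,98,36],"z":[24,3,73,26,83]},"v":{"h":[78,59,89],"tk":99,"v":{"gol":50,"x":76,"yr":72,"z":25}}}
After op 8 (replace /kgk/1/xi 98): {"in":6,"kgk":[{"hg":26,"khp":84,"shf":25,"zqx":14},{"ufy":49,"xi":98}],"kni":[94,[5,5,59],{"ljm":2,"lxx":71,"y":17,"yae":42}],"uc":{"bh":[27],"gw":13,"o":[76,41,98,36],"z":[24,3,73,26,83]},"v":{"h":[78,59,89],"tk":99,"v":{"gol":50,"x":76,"yr":72,"z":25}}}
After op 9 (replace /uc/o/3 28): {"in":6,"kgk":[{"hg":26,"khp":84,"shf":25,"zqx":14},{"ufy":49,"xi":98}],"kni":[94,[5,5,59],{"ljm":2,"lxx":71,"y":17,"yae":42}],"uc":{"bh":[27],"gw":13,"o":[76,41,98,28],"z":[24,3,73,26,83]},"v":{"h":[78,59,89],"tk":99,"v":{"gol":50,"x":76,"yr":72,"z":25}}}
After op 10 (add /kni/2/j 41): {"in":6,"kgk":[{"hg":26,"khp":84,"shf":25,"zqx":14},{"ufy":49,"xi":98}],"kni":[94,[5,5,59],{"j":41,"ljm":2,"lxx":71,"y":17,"yae":42}],"uc":{"bh":[27],"gw":13,"o":[76,41,98,28],"z":[24,3,73,26,83]},"v":{"h":[78,59,89],"tk":99,"v":{"gol":50,"x":76,"yr":72,"z":25}}}
After op 11 (replace /kgk/0/shf 8): {"in":6,"kgk":[{"hg":26,"khp":84,"shf":8,"zqx":14},{"ufy":49,"xi":98}],"kni":[94,[5,5,59],{"j":41,"ljm":2,"lxx":71,"y":17,"yae":42}],"uc":{"bh":[27],"gw":13,"o":[76,41,98,28],"z":[24,3,73,26,83]},"v":{"h":[78,59,89],"tk":99,"v":{"gol":50,"x":76,"yr":72,"z":25}}}
After op 12 (replace /uc/o/2 99): {"in":6,"kgk":[{"hg":26,"khp":84,"shf":8,"zqx":14},{"ufy":49,"xi":98}],"kni":[94,[5,5,59],{"j":41,"ljm":2,"lxx":71,"y":17,"yae":42}],"uc":{"bh":[27],"gw":13,"o":[76,41,99,28],"z":[24,3,73,26,83]},"v":{"h":[78,59,89],"tk":99,"v":{"gol":50,"x":76,"yr":72,"z":25}}}
After op 13 (remove /uc/z/2): {"in":6,"kgk":[{"hg":26,"khp":84,"shf":8,"zqx":14},{"ufy":49,"xi":98}],"kni":[94,[5,5,59],{"j":41,"ljm":2,"lxx":71,"y":17,"yae":42}],"uc":{"bh":[27],"gw":13,"o":[76,41,99,28],"z":[24,3,26,83]},"v":{"h":[78,59,89],"tk":99,"v":{"gol":50,"x":76,"yr":72,"z":25}}}
After op 14 (remove /kni): {"in":6,"kgk":[{"hg":26,"khp":84,"shf":8,"zqx":14},{"ufy":49,"xi":98}],"uc":{"bh":[27],"gw":13,"o":[76,41,99,28],"z":[24,3,26,83]},"v":{"h":[78,59,89],"tk":99,"v":{"gol":50,"x":76,"yr":72,"z":25}}}
After op 15 (replace /kgk/1/xi 30): {"in":6,"kgk":[{"hg":26,"khp":84,"shf":8,"zqx":14},{"ufy":49,"xi":30}],"uc":{"bh":[27],"gw":13,"o":[76,41,99,28],"z":[24,3,26,83]},"v":{"h":[78,59,89],"tk":99,"v":{"gol":50,"x":76,"yr":72,"z":25}}}
After op 16 (replace /uc/gw 93): {"in":6,"kgk":[{"hg":26,"khp":84,"shf":8,"zqx":14},{"ufy":49,"xi":30}],"uc":{"bh":[27],"gw":93,"o":[76,41,99,28],"z":[24,3,26,83]},"v":{"h":[78,59,89],"tk":99,"v":{"gol":50,"x":76,"yr":72,"z":25}}}
After op 17 (add /uc/bh/0 48): {"in":6,"kgk":[{"hg":26,"khp":84,"shf":8,"zqx":14},{"ufy":49,"xi":30}],"uc":{"bh":[48,27],"gw":93,"o":[76,41,99,28],"z":[24,3,26,83]},"v":{"h":[78,59,89],"tk":99,"v":{"gol":50,"x":76,"yr":72,"z":25}}}
After op 18 (add /uc/o/3 71): {"in":6,"kgk":[{"hg":26,"khp":84,"shf":8,"zqx":14},{"ufy":49,"xi":30}],"uc":{"bh":[48,27],"gw":93,"o":[76,41,99,71,28],"z":[24,3,26,83]},"v":{"h":[78,59,89],"tk":99,"v":{"gol":50,"x":76,"yr":72,"z":25}}}
After op 19 (remove /uc/bh/1): {"in":6,"kgk":[{"hg":26,"khp":84,"shf":8,"zqx":14},{"ufy":49,"xi":30}],"uc":{"bh":[48],"gw":93,"o":[76,41,99,71,28],"z":[24,3,26,83]},"v":{"h":[78,59,89],"tk":99,"v":{"gol":50,"x":76,"yr":72,"z":25}}}
After op 20 (replace /uc/z/0 45): {"in":6,"kgk":[{"hg":26,"khp":84,"shf":8,"zqx":14},{"ufy":49,"xi":30}],"uc":{"bh":[48],"gw":93,"o":[76,41,99,71,28],"z":[45,3,26,83]},"v":{"h":[78,59,89],"tk":99,"v":{"gol":50,"x":76,"yr":72,"z":25}}}
Value at /uc/gw: 93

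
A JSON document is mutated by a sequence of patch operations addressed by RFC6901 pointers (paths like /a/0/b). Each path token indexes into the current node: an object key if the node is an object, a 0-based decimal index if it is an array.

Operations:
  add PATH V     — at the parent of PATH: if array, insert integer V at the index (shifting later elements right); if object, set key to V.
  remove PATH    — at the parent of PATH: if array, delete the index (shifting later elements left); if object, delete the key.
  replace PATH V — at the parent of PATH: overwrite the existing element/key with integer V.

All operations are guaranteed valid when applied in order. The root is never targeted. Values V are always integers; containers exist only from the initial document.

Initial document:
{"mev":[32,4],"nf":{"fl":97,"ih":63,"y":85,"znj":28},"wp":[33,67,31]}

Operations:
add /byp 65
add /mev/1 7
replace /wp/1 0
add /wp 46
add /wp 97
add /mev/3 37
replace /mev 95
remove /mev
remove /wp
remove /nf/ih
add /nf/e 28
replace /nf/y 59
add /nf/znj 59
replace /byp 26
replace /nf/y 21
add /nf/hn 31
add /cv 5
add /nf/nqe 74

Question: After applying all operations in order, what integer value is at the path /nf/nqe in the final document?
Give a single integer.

Answer: 74

Derivation:
After op 1 (add /byp 65): {"byp":65,"mev":[32,4],"nf":{"fl":97,"ih":63,"y":85,"znj":28},"wp":[33,67,31]}
After op 2 (add /mev/1 7): {"byp":65,"mev":[32,7,4],"nf":{"fl":97,"ih":63,"y":85,"znj":28},"wp":[33,67,31]}
After op 3 (replace /wp/1 0): {"byp":65,"mev":[32,7,4],"nf":{"fl":97,"ih":63,"y":85,"znj":28},"wp":[33,0,31]}
After op 4 (add /wp 46): {"byp":65,"mev":[32,7,4],"nf":{"fl":97,"ih":63,"y":85,"znj":28},"wp":46}
After op 5 (add /wp 97): {"byp":65,"mev":[32,7,4],"nf":{"fl":97,"ih":63,"y":85,"znj":28},"wp":97}
After op 6 (add /mev/3 37): {"byp":65,"mev":[32,7,4,37],"nf":{"fl":97,"ih":63,"y":85,"znj":28},"wp":97}
After op 7 (replace /mev 95): {"byp":65,"mev":95,"nf":{"fl":97,"ih":63,"y":85,"znj":28},"wp":97}
After op 8 (remove /mev): {"byp":65,"nf":{"fl":97,"ih":63,"y":85,"znj":28},"wp":97}
After op 9 (remove /wp): {"byp":65,"nf":{"fl":97,"ih":63,"y":85,"znj":28}}
After op 10 (remove /nf/ih): {"byp":65,"nf":{"fl":97,"y":85,"znj":28}}
After op 11 (add /nf/e 28): {"byp":65,"nf":{"e":28,"fl":97,"y":85,"znj":28}}
After op 12 (replace /nf/y 59): {"byp":65,"nf":{"e":28,"fl":97,"y":59,"znj":28}}
After op 13 (add /nf/znj 59): {"byp":65,"nf":{"e":28,"fl":97,"y":59,"znj":59}}
After op 14 (replace /byp 26): {"byp":26,"nf":{"e":28,"fl":97,"y":59,"znj":59}}
After op 15 (replace /nf/y 21): {"byp":26,"nf":{"e":28,"fl":97,"y":21,"znj":59}}
After op 16 (add /nf/hn 31): {"byp":26,"nf":{"e":28,"fl":97,"hn":31,"y":21,"znj":59}}
After op 17 (add /cv 5): {"byp":26,"cv":5,"nf":{"e":28,"fl":97,"hn":31,"y":21,"znj":59}}
After op 18 (add /nf/nqe 74): {"byp":26,"cv":5,"nf":{"e":28,"fl":97,"hn":31,"nqe":74,"y":21,"znj":59}}
Value at /nf/nqe: 74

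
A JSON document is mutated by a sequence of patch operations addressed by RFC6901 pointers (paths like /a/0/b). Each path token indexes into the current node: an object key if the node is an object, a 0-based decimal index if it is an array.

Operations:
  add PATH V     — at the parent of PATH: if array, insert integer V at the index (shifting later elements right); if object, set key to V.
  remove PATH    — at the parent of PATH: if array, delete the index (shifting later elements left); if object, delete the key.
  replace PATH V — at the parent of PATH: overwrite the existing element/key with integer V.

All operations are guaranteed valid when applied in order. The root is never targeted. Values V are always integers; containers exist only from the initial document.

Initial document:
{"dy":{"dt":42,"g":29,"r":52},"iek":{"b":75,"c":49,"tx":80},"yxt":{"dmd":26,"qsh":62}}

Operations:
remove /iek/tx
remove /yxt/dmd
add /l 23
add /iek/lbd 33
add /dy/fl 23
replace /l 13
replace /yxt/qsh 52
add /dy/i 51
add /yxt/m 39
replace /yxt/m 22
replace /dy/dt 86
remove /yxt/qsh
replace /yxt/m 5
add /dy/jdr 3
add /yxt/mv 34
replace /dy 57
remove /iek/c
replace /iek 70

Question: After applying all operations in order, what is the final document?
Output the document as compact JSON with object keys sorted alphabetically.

Answer: {"dy":57,"iek":70,"l":13,"yxt":{"m":5,"mv":34}}

Derivation:
After op 1 (remove /iek/tx): {"dy":{"dt":42,"g":29,"r":52},"iek":{"b":75,"c":49},"yxt":{"dmd":26,"qsh":62}}
After op 2 (remove /yxt/dmd): {"dy":{"dt":42,"g":29,"r":52},"iek":{"b":75,"c":49},"yxt":{"qsh":62}}
After op 3 (add /l 23): {"dy":{"dt":42,"g":29,"r":52},"iek":{"b":75,"c":49},"l":23,"yxt":{"qsh":62}}
After op 4 (add /iek/lbd 33): {"dy":{"dt":42,"g":29,"r":52},"iek":{"b":75,"c":49,"lbd":33},"l":23,"yxt":{"qsh":62}}
After op 5 (add /dy/fl 23): {"dy":{"dt":42,"fl":23,"g":29,"r":52},"iek":{"b":75,"c":49,"lbd":33},"l":23,"yxt":{"qsh":62}}
After op 6 (replace /l 13): {"dy":{"dt":42,"fl":23,"g":29,"r":52},"iek":{"b":75,"c":49,"lbd":33},"l":13,"yxt":{"qsh":62}}
After op 7 (replace /yxt/qsh 52): {"dy":{"dt":42,"fl":23,"g":29,"r":52},"iek":{"b":75,"c":49,"lbd":33},"l":13,"yxt":{"qsh":52}}
After op 8 (add /dy/i 51): {"dy":{"dt":42,"fl":23,"g":29,"i":51,"r":52},"iek":{"b":75,"c":49,"lbd":33},"l":13,"yxt":{"qsh":52}}
After op 9 (add /yxt/m 39): {"dy":{"dt":42,"fl":23,"g":29,"i":51,"r":52},"iek":{"b":75,"c":49,"lbd":33},"l":13,"yxt":{"m":39,"qsh":52}}
After op 10 (replace /yxt/m 22): {"dy":{"dt":42,"fl":23,"g":29,"i":51,"r":52},"iek":{"b":75,"c":49,"lbd":33},"l":13,"yxt":{"m":22,"qsh":52}}
After op 11 (replace /dy/dt 86): {"dy":{"dt":86,"fl":23,"g":29,"i":51,"r":52},"iek":{"b":75,"c":49,"lbd":33},"l":13,"yxt":{"m":22,"qsh":52}}
After op 12 (remove /yxt/qsh): {"dy":{"dt":86,"fl":23,"g":29,"i":51,"r":52},"iek":{"b":75,"c":49,"lbd":33},"l":13,"yxt":{"m":22}}
After op 13 (replace /yxt/m 5): {"dy":{"dt":86,"fl":23,"g":29,"i":51,"r":52},"iek":{"b":75,"c":49,"lbd":33},"l":13,"yxt":{"m":5}}
After op 14 (add /dy/jdr 3): {"dy":{"dt":86,"fl":23,"g":29,"i":51,"jdr":3,"r":52},"iek":{"b":75,"c":49,"lbd":33},"l":13,"yxt":{"m":5}}
After op 15 (add /yxt/mv 34): {"dy":{"dt":86,"fl":23,"g":29,"i":51,"jdr":3,"r":52},"iek":{"b":75,"c":49,"lbd":33},"l":13,"yxt":{"m":5,"mv":34}}
After op 16 (replace /dy 57): {"dy":57,"iek":{"b":75,"c":49,"lbd":33},"l":13,"yxt":{"m":5,"mv":34}}
After op 17 (remove /iek/c): {"dy":57,"iek":{"b":75,"lbd":33},"l":13,"yxt":{"m":5,"mv":34}}
After op 18 (replace /iek 70): {"dy":57,"iek":70,"l":13,"yxt":{"m":5,"mv":34}}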